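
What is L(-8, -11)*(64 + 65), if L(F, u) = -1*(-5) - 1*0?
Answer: 645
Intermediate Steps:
L(F, u) = 5 (L(F, u) = 5 + 0 = 5)
L(-8, -11)*(64 + 65) = 5*(64 + 65) = 5*129 = 645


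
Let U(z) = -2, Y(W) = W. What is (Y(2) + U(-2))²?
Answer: 0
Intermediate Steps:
(Y(2) + U(-2))² = (2 - 2)² = 0² = 0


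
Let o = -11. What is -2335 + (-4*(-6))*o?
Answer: -2599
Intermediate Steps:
-2335 + (-4*(-6))*o = -2335 - 4*(-6)*(-11) = -2335 + 24*(-11) = -2335 - 264 = -2599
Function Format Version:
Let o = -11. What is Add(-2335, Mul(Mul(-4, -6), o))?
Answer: -2599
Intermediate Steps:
Add(-2335, Mul(Mul(-4, -6), o)) = Add(-2335, Mul(Mul(-4, -6), -11)) = Add(-2335, Mul(24, -11)) = Add(-2335, -264) = -2599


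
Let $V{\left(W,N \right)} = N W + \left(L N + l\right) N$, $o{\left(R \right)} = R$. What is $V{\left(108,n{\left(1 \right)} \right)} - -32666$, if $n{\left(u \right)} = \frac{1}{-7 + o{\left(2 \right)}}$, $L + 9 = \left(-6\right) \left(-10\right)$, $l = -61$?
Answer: $\frac{816466}{25} \approx 32659.0$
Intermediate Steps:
$L = 51$ ($L = -9 - -60 = -9 + 60 = 51$)
$n{\left(u \right)} = - \frac{1}{5}$ ($n{\left(u \right)} = \frac{1}{-7 + 2} = \frac{1}{-5} = - \frac{1}{5}$)
$V{\left(W,N \right)} = N W + N \left(-61 + 51 N\right)$ ($V{\left(W,N \right)} = N W + \left(51 N - 61\right) N = N W + \left(-61 + 51 N\right) N = N W + N \left(-61 + 51 N\right)$)
$V{\left(108,n{\left(1 \right)} \right)} - -32666 = - \frac{-61 + 108 + 51 \left(- \frac{1}{5}\right)}{5} - -32666 = - \frac{-61 + 108 - \frac{51}{5}}{5} + 32666 = \left(- \frac{1}{5}\right) \frac{184}{5} + 32666 = - \frac{184}{25} + 32666 = \frac{816466}{25}$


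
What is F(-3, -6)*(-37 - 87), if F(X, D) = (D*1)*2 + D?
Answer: 2232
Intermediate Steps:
F(X, D) = 3*D (F(X, D) = D*2 + D = 2*D + D = 3*D)
F(-3, -6)*(-37 - 87) = (3*(-6))*(-37 - 87) = -18*(-124) = 2232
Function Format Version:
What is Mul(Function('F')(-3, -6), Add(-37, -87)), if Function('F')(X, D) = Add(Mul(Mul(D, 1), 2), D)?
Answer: 2232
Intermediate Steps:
Function('F')(X, D) = Mul(3, D) (Function('F')(X, D) = Add(Mul(D, 2), D) = Add(Mul(2, D), D) = Mul(3, D))
Mul(Function('F')(-3, -6), Add(-37, -87)) = Mul(Mul(3, -6), Add(-37, -87)) = Mul(-18, -124) = 2232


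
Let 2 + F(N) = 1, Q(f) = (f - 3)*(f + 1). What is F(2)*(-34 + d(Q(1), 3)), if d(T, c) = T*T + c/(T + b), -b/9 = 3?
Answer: 561/31 ≈ 18.097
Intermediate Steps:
b = -27 (b = -9*3 = -27)
Q(f) = (1 + f)*(-3 + f) (Q(f) = (-3 + f)*(1 + f) = (1 + f)*(-3 + f))
d(T, c) = T**2 + c/(-27 + T) (d(T, c) = T*T + c/(T - 27) = T**2 + c/(-27 + T))
F(N) = -1 (F(N) = -2 + 1 = -1)
F(2)*(-34 + d(Q(1), 3)) = -(-34 + (3 + (-3 + 1**2 - 2*1)**3 - 27*(-3 + 1**2 - 2*1)**2)/(-27 + (-3 + 1**2 - 2*1))) = -(-34 + (3 + (-3 + 1 - 2)**3 - 27*(-3 + 1 - 2)**2)/(-27 + (-3 + 1 - 2))) = -(-34 + (3 + (-4)**3 - 27*(-4)**2)/(-27 - 4)) = -(-34 + (3 - 64 - 27*16)/(-31)) = -(-34 - (3 - 64 - 432)/31) = -(-34 - 1/31*(-493)) = -(-34 + 493/31) = -1*(-561/31) = 561/31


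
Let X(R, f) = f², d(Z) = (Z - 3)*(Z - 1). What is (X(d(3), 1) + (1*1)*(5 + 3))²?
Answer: 81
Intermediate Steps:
d(Z) = (-1 + Z)*(-3 + Z) (d(Z) = (-3 + Z)*(-1 + Z) = (-1 + Z)*(-3 + Z))
(X(d(3), 1) + (1*1)*(5 + 3))² = (1² + (1*1)*(5 + 3))² = (1 + 1*8)² = (1 + 8)² = 9² = 81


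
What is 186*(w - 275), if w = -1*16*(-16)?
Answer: -3534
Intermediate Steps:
w = 256 (w = -16*(-16) = 256)
186*(w - 275) = 186*(256 - 275) = 186*(-19) = -3534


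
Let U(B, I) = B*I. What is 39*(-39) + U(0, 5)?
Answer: -1521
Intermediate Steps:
39*(-39) + U(0, 5) = 39*(-39) + 0*5 = -1521 + 0 = -1521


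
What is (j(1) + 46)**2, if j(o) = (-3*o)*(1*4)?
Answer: 1156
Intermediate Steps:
j(o) = -12*o (j(o) = -3*o*4 = -12*o)
(j(1) + 46)**2 = (-12*1 + 46)**2 = (-12 + 46)**2 = 34**2 = 1156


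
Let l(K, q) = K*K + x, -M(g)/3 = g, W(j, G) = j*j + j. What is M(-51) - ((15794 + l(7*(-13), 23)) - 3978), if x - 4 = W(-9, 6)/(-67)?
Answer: -1336444/67 ≈ -19947.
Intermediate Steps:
W(j, G) = j + j² (W(j, G) = j² + j = j + j²)
M(g) = -3*g
x = 196/67 (x = 4 - 9*(1 - 9)/(-67) = 4 - 9*(-8)*(-1/67) = 4 + 72*(-1/67) = 4 - 72/67 = 196/67 ≈ 2.9254)
l(K, q) = 196/67 + K² (l(K, q) = K*K + 196/67 = K² + 196/67 = 196/67 + K²)
M(-51) - ((15794 + l(7*(-13), 23)) - 3978) = -3*(-51) - ((15794 + (196/67 + (7*(-13))²)) - 3978) = 153 - ((15794 + (196/67 + (-91)²)) - 3978) = 153 - ((15794 + (196/67 + 8281)) - 3978) = 153 - ((15794 + 555023/67) - 3978) = 153 - (1613221/67 - 3978) = 153 - 1*1346695/67 = 153 - 1346695/67 = -1336444/67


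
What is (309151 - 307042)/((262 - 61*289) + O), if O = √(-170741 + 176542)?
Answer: -36627003/301606888 - 2109*√5801/301606888 ≈ -0.12197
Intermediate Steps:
O = √5801 ≈ 76.164
(309151 - 307042)/((262 - 61*289) + O) = (309151 - 307042)/((262 - 61*289) + √5801) = 2109/((262 - 17629) + √5801) = 2109/(-17367 + √5801)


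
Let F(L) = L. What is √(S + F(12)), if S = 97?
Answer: √109 ≈ 10.440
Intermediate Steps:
√(S + F(12)) = √(97 + 12) = √109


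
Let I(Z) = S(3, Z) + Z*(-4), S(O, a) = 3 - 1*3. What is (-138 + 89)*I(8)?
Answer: 1568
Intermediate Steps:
S(O, a) = 0 (S(O, a) = 3 - 3 = 0)
I(Z) = -4*Z (I(Z) = 0 + Z*(-4) = 0 - 4*Z = -4*Z)
(-138 + 89)*I(8) = (-138 + 89)*(-4*8) = -49*(-32) = 1568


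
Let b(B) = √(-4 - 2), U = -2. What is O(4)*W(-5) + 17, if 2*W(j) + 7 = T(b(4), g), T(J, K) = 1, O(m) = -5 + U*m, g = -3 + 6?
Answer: 56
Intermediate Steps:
b(B) = I*√6 (b(B) = √(-6) = I*√6)
g = 3
O(m) = -5 - 2*m
W(j) = -3 (W(j) = -7/2 + (½)*1 = -7/2 + ½ = -3)
O(4)*W(-5) + 17 = (-5 - 2*4)*(-3) + 17 = (-5 - 8)*(-3) + 17 = -13*(-3) + 17 = 39 + 17 = 56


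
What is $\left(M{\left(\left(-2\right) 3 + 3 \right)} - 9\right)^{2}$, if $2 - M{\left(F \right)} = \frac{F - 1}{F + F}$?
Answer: $\frac{529}{9} \approx 58.778$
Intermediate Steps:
$M{\left(F \right)} = 2 - \frac{-1 + F}{2 F}$ ($M{\left(F \right)} = 2 - \frac{F - 1}{F + F} = 2 - \frac{-1 + F}{2 F}$)
$\left(M{\left(\left(-2\right) 3 + 3 \right)} - 9\right)^{2} = \left(\frac{1 + 3 \left(\left(-2\right) 3 + 3\right)}{2 \left(\left(-2\right) 3 + 3\right)} - 9\right)^{2} = \left(\frac{1 + 3 \left(-6 + 3\right)}{2 \left(-6 + 3\right)} - 9\right)^{2} = \left(\frac{1 + 3 \left(-3\right)}{2 \left(-3\right)} - 9\right)^{2} = \left(\frac{1}{2} \left(- \frac{1}{3}\right) \left(1 - 9\right) - 9\right)^{2} = \left(\frac{1}{2} \left(- \frac{1}{3}\right) \left(-8\right) - 9\right)^{2} = \left(\frac{4}{3} - 9\right)^{2} = \left(- \frac{23}{3}\right)^{2} = \frac{529}{9}$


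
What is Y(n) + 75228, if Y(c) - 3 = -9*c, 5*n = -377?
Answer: 379548/5 ≈ 75910.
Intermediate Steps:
n = -377/5 (n = (⅕)*(-377) = -377/5 ≈ -75.400)
Y(c) = 3 - 9*c
Y(n) + 75228 = (3 - 9*(-377/5)) + 75228 = (3 + 3393/5) + 75228 = 3408/5 + 75228 = 379548/5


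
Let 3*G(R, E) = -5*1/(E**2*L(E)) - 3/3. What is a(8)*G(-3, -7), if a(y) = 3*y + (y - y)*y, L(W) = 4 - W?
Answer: -4352/539 ≈ -8.0742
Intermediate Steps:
G(R, E) = -1/3 - 5/(3*E**2*(4 - E)) (G(R, E) = (-5*1/(E**2*(4 - E)) - 3/3)/3 = (-5*1/(E**2*(4 - E)) - 3*1/3)/3 = (-5/(E**2*(4 - E)) - 1)/3 = (-1 - 5/(E**2*(4 - E)))/3 = -1/3 - 5/(3*E**2*(4 - E)))
a(y) = 3*y (a(y) = 3*y + 0*y = 3*y + 0 = 3*y)
a(8)*G(-3, -7) = (3*8)*((1/3)*(5 + (-7)**2*(4 - 1*(-7)))/((-7)**2*(-4 - 7))) = 24*((1/3)*(1/49)*(5 + 49*(4 + 7))/(-11)) = 24*((1/3)*(1/49)*(-1/11)*(5 + 49*11)) = 24*((1/3)*(1/49)*(-1/11)*(5 + 539)) = 24*((1/3)*(1/49)*(-1/11)*544) = 24*(-544/1617) = -4352/539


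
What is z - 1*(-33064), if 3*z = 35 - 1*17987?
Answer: 27080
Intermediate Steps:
z = -5984 (z = (35 - 1*17987)/3 = (35 - 17987)/3 = (⅓)*(-17952) = -5984)
z - 1*(-33064) = -5984 - 1*(-33064) = -5984 + 33064 = 27080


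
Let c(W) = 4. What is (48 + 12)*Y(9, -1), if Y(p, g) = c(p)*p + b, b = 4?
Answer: 2400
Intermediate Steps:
Y(p, g) = 4 + 4*p (Y(p, g) = 4*p + 4 = 4 + 4*p)
(48 + 12)*Y(9, -1) = (48 + 12)*(4 + 4*9) = 60*(4 + 36) = 60*40 = 2400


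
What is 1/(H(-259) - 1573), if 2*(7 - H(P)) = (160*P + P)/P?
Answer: -2/3293 ≈ -0.00060735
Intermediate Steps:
H(P) = -147/2 (H(P) = 7 - (160*P + P)/(2*P) = 7 - 161*P/(2*P) = 7 - ½*161 = 7 - 161/2 = -147/2)
1/(H(-259) - 1573) = 1/(-147/2 - 1573) = 1/(-3293/2) = -2/3293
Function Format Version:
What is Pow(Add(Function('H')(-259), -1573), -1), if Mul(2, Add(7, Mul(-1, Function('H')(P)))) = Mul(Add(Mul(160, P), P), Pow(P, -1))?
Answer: Rational(-2, 3293) ≈ -0.00060735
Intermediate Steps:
Function('H')(P) = Rational(-147, 2) (Function('H')(P) = Add(7, Mul(Rational(-1, 2), Mul(Add(Mul(160, P), P), Pow(P, -1)))) = Add(7, Mul(Rational(-1, 2), Mul(Mul(161, P), Pow(P, -1)))) = Add(7, Mul(Rational(-1, 2), 161)) = Add(7, Rational(-161, 2)) = Rational(-147, 2))
Pow(Add(Function('H')(-259), -1573), -1) = Pow(Add(Rational(-147, 2), -1573), -1) = Pow(Rational(-3293, 2), -1) = Rational(-2, 3293)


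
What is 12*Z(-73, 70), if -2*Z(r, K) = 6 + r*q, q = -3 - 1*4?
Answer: -3102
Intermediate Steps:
q = -7 (q = -3 - 4 = -7)
Z(r, K) = -3 + 7*r/2 (Z(r, K) = -(6 + r*(-7))/2 = -(6 - 7*r)/2 = -3 + 7*r/2)
12*Z(-73, 70) = 12*(-3 + (7/2)*(-73)) = 12*(-3 - 511/2) = 12*(-517/2) = -3102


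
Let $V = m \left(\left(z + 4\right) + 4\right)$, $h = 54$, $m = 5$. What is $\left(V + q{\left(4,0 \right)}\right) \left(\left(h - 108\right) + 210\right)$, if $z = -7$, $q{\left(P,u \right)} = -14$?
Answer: $-1404$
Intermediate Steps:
$V = 5$ ($V = 5 \left(\left(-7 + 4\right) + 4\right) = 5 \left(-3 + 4\right) = 5 \cdot 1 = 5$)
$\left(V + q{\left(4,0 \right)}\right) \left(\left(h - 108\right) + 210\right) = \left(5 - 14\right) \left(\left(54 - 108\right) + 210\right) = - 9 \left(\left(54 - 108\right) + 210\right) = - 9 \left(-54 + 210\right) = \left(-9\right) 156 = -1404$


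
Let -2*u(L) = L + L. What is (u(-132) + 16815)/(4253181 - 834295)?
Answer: 16947/3418886 ≈ 0.0049569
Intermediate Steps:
u(L) = -L (u(L) = -(L + L)/2 = -L)
(u(-132) + 16815)/(4253181 - 834295) = (-1*(-132) + 16815)/(4253181 - 834295) = (132 + 16815)/3418886 = 16947*(1/3418886) = 16947/3418886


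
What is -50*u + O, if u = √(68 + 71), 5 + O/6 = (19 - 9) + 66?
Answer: 426 - 50*√139 ≈ -163.49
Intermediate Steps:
O = 426 (O = -30 + 6*((19 - 9) + 66) = -30 + 6*(10 + 66) = -30 + 6*76 = -30 + 456 = 426)
u = √139 ≈ 11.790
-50*u + O = -50*√139 + 426 = 426 - 50*√139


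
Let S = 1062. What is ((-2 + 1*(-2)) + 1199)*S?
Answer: 1269090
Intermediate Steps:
((-2 + 1*(-2)) + 1199)*S = ((-2 + 1*(-2)) + 1199)*1062 = ((-2 - 2) + 1199)*1062 = (-4 + 1199)*1062 = 1195*1062 = 1269090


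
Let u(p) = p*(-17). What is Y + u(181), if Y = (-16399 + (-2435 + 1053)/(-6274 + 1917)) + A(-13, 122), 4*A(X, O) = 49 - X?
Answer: -169576033/8714 ≈ -19460.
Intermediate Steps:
u(p) = -17*p
A(X, O) = 49/4 - X/4 (A(X, O) = (49 - X)/4 = 49/4 - X/4)
Y = -142763055/8714 (Y = (-16399 + (-2435 + 1053)/(-6274 + 1917)) + (49/4 - ¼*(-13)) = (-16399 - 1382/(-4357)) + (49/4 + 13/4) = (-16399 - 1382*(-1/4357)) + 31/2 = (-16399 + 1382/4357) + 31/2 = -71449061/4357 + 31/2 = -142763055/8714 ≈ -16383.)
Y + u(181) = -142763055/8714 - 17*181 = -142763055/8714 - 3077 = -169576033/8714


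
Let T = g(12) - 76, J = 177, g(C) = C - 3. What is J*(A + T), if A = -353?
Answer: -74340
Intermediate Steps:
g(C) = -3 + C
T = -67 (T = (-3 + 12) - 76 = 9 - 76 = -67)
J*(A + T) = 177*(-353 - 67) = 177*(-420) = -74340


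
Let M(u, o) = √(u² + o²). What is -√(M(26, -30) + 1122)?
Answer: -√(1122 + 2*√394) ≈ -34.084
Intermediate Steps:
M(u, o) = √(o² + u²)
-√(M(26, -30) + 1122) = -√(√((-30)² + 26²) + 1122) = -√(√(900 + 676) + 1122) = -√(√1576 + 1122) = -√(2*√394 + 1122) = -√(1122 + 2*√394)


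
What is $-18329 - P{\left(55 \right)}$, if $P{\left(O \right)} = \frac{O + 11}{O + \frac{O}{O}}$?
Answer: $- \frac{513245}{28} \approx -18330.0$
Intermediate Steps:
$P{\left(O \right)} = \frac{11 + O}{1 + O}$ ($P{\left(O \right)} = \frac{11 + O}{O + 1} = \frac{11 + O}{1 + O}$)
$-18329 - P{\left(55 \right)} = -18329 - \frac{11 + 55}{1 + 55} = -18329 - \frac{1}{56} \cdot 66 = -18329 - \frac{33}{28} = - \frac{513245}{28}$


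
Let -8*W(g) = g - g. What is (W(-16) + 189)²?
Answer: 35721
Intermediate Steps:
W(g) = 0 (W(g) = -(g - g)/8 = -⅛*0 = 0)
(W(-16) + 189)² = (0 + 189)² = 189² = 35721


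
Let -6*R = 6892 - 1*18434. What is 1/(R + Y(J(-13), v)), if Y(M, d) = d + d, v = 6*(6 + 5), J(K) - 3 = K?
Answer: 3/6167 ≈ 0.00048646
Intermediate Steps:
J(K) = 3 + K
v = 66 (v = 6*11 = 66)
R = 5771/3 (R = -(6892 - 1*18434)/6 = -(6892 - 18434)/6 = -⅙*(-11542) = 5771/3 ≈ 1923.7)
Y(M, d) = 2*d
1/(R + Y(J(-13), v)) = 1/(5771/3 + 2*66) = 1/(5771/3 + 132) = 1/(6167/3) = 3/6167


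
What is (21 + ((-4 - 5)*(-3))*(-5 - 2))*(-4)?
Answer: 672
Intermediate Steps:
(21 + ((-4 - 5)*(-3))*(-5 - 2))*(-4) = (21 - 9*(-3)*(-7))*(-4) = (21 + 27*(-7))*(-4) = (21 - 189)*(-4) = -168*(-4) = 672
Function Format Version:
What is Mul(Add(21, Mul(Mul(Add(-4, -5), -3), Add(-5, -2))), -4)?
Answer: 672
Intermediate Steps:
Mul(Add(21, Mul(Mul(Add(-4, -5), -3), Add(-5, -2))), -4) = Mul(Add(21, Mul(Mul(-9, -3), -7)), -4) = Mul(Add(21, Mul(27, -7)), -4) = Mul(Add(21, -189), -4) = Mul(-168, -4) = 672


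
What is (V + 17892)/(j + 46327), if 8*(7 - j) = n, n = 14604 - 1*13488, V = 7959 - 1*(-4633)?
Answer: 60968/92389 ≈ 0.65991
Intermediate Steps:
V = 12592 (V = 7959 + 4633 = 12592)
n = 1116 (n = 14604 - 13488 = 1116)
j = -265/2 (j = 7 - 1/8*1116 = 7 - 279/2 = -265/2 ≈ -132.50)
(V + 17892)/(j + 46327) = (12592 + 17892)/(-265/2 + 46327) = 30484/(92389/2) = 30484*(2/92389) = 60968/92389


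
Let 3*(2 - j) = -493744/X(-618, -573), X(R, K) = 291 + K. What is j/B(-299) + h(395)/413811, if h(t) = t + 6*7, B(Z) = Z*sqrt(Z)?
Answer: 437/413811 - 246026*I*sqrt(299)/37816623 ≈ 0.001056 - 0.1125*I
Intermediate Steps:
B(Z) = Z**(3/2)
j = -246026/423 (j = 2 - (-493744)/(3*(291 - 573)) = 2 - (-493744)/(3*(-282)) = 2 - (-493744)*(-1)/(3*282) = 2 - 1/3*246872/141 = 2 - 246872/423 = -246026/423 ≈ -581.62)
h(t) = 42 + t (h(t) = t + 42 = 42 + t)
j/B(-299) + h(395)/413811 = -246026*I*sqrt(299)/89401/423 + (42 + 395)/413811 = -246026*I*sqrt(299)/89401/423 + 437*(1/413811) = -246026*I*sqrt(299)/37816623 + 437/413811 = 437/413811 - 246026*I*sqrt(299)/37816623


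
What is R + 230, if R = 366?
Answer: 596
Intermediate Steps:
R + 230 = 366 + 230 = 596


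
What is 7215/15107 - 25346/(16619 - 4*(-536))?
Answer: -8535413/9774229 ≈ -0.87326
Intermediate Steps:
7215/15107 - 25346/(16619 - 4*(-536)) = 7215*(1/15107) - 25346/(16619 - 1*(-2144)) = 7215/15107 - 25346/(16619 + 2144) = 7215/15107 - 25346/18763 = 7215/15107 - 25346*1/18763 = 7215/15107 - 874/647 = -8535413/9774229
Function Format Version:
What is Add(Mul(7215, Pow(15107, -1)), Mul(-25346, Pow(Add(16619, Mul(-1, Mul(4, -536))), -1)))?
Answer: Rational(-8535413, 9774229) ≈ -0.87326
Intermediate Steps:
Add(Mul(7215, Pow(15107, -1)), Mul(-25346, Pow(Add(16619, Mul(-1, Mul(4, -536))), -1))) = Add(Mul(7215, Rational(1, 15107)), Mul(-25346, Pow(Add(16619, Mul(-1, -2144)), -1))) = Add(Rational(7215, 15107), Mul(-25346, Pow(Add(16619, 2144), -1))) = Add(Rational(7215, 15107), Mul(-25346, Pow(18763, -1))) = Add(Rational(7215, 15107), Mul(-25346, Rational(1, 18763))) = Add(Rational(7215, 15107), Rational(-874, 647)) = Rational(-8535413, 9774229)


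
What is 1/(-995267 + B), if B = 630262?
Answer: -1/365005 ≈ -2.7397e-6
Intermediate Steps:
1/(-995267 + B) = 1/(-995267 + 630262) = 1/(-365005) = -1/365005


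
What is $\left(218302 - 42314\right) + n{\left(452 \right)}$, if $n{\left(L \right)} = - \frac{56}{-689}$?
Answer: $\frac{121255788}{689} \approx 1.7599 \cdot 10^{5}$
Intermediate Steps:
$n{\left(L \right)} = \frac{56}{689}$ ($n{\left(L \right)} = \left(-56\right) \left(- \frac{1}{689}\right) = \frac{56}{689}$)
$\left(218302 - 42314\right) + n{\left(452 \right)} = \left(218302 - 42314\right) + \frac{56}{689} = 175988 + \frac{56}{689} = \frac{121255788}{689}$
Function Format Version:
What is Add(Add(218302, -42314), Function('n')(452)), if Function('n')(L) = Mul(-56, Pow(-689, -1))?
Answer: Rational(121255788, 689) ≈ 1.7599e+5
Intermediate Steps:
Function('n')(L) = Rational(56, 689) (Function('n')(L) = Mul(-56, Rational(-1, 689)) = Rational(56, 689))
Add(Add(218302, -42314), Function('n')(452)) = Add(Add(218302, -42314), Rational(56, 689)) = Add(175988, Rational(56, 689)) = Rational(121255788, 689)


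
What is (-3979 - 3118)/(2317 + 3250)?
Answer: -7097/5567 ≈ -1.2748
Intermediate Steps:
(-3979 - 3118)/(2317 + 3250) = -7097/5567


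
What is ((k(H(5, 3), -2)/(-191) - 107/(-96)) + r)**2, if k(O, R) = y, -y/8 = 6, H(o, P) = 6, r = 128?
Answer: 5626635434809/336208896 ≈ 16736.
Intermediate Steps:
y = -48 (y = -8*6 = -48)
k(O, R) = -48
((k(H(5, 3), -2)/(-191) - 107/(-96)) + r)**2 = ((-48/(-191) - 107/(-96)) + 128)**2 = ((-48*(-1/191) - 107*(-1/96)) + 128)**2 = ((48/191 + 107/96) + 128)**2 = (25045/18336 + 128)**2 = (2372053/18336)**2 = 5626635434809/336208896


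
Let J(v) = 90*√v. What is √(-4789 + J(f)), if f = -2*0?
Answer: I*√4789 ≈ 69.203*I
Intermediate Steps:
f = 0
√(-4789 + J(f)) = √(-4789 + 90*√0) = √(-4789 + 90*0) = √(-4789 + 0) = √(-4789) = I*√4789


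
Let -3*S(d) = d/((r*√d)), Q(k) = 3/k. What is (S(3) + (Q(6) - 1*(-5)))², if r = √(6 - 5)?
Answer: 367/12 - 11*√3/3 ≈ 24.232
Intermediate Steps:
r = 1 (r = √1 = 1)
S(d) = -√d/3 (S(d) = -d/(3*(1*√d)) = -d/(3*(√d)) = -d/(3*√d) = -√d/3)
(S(3) + (Q(6) - 1*(-5)))² = (-√3/3 + (3/6 - 1*(-5)))² = (-√3/3 + (3*(⅙) + 5))² = (-√3/3 + (½ + 5))² = (-√3/3 + 11/2)² = (11/2 - √3/3)²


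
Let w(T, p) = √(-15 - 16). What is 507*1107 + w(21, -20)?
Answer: 561249 + I*√31 ≈ 5.6125e+5 + 5.5678*I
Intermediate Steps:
w(T, p) = I*√31 (w(T, p) = √(-31) = I*√31)
507*1107 + w(21, -20) = 507*1107 + I*√31 = 561249 + I*√31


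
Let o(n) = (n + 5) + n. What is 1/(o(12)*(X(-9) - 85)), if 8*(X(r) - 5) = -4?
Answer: -2/4669 ≈ -0.00042836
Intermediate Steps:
X(r) = 9/2 (X(r) = 5 + (⅛)*(-4) = 5 - ½ = 9/2)
o(n) = 5 + 2*n (o(n) = (5 + n) + n = 5 + 2*n)
1/(o(12)*(X(-9) - 85)) = 1/((5 + 2*12)*(9/2 - 85)) = 1/((5 + 24)*(-161/2)) = 1/(29*(-161/2)) = 1/(-4669/2) = -2/4669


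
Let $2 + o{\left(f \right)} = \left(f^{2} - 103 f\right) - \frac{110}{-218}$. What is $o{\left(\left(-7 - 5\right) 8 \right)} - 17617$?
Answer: $\frac{161920}{109} \approx 1485.5$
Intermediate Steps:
$o{\left(f \right)} = - \frac{163}{109} + f^{2} - 103 f$ ($o{\left(f \right)} = -2 - \left(- \frac{55}{109} - f^{2} + 103 f\right) = -2 + \left(\left(f^{2} - 103 f\right) + \frac{55}{109}\right) = -2 + \left(\frac{55}{109} + f^{2} - 103 f\right) = - \frac{163}{109} + f^{2} - 103 f$)
$o{\left(\left(-7 - 5\right) 8 \right)} - 17617 = \left(- \frac{163}{109} + \left(\left(-7 - 5\right) 8\right)^{2} - 103 \left(-7 - 5\right) 8\right) - 17617 = \left(- \frac{163}{109} + \left(\left(-12\right) 8\right)^{2} - 103 \left(\left(-12\right) 8\right)\right) - 17617 = \left(- \frac{163}{109} + \left(-96\right)^{2} - -9888\right) - 17617 = \left(- \frac{163}{109} + 9216 + 9888\right) - 17617 = \frac{2082173}{109} - 17617 = \frac{161920}{109}$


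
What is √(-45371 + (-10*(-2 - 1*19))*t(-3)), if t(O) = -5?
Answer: I*√46421 ≈ 215.46*I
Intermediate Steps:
√(-45371 + (-10*(-2 - 1*19))*t(-3)) = √(-45371 - 10*(-2 - 1*19)*(-5)) = √(-45371 - 10*(-2 - 19)*(-5)) = √(-45371 - 10*(-21)*(-5)) = √(-45371 + 210*(-5)) = √(-45371 - 1050) = √(-46421) = I*√46421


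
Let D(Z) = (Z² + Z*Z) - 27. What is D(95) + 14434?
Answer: 32457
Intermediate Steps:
D(Z) = -27 + 2*Z² (D(Z) = (Z² + Z²) - 27 = 2*Z² - 27 = -27 + 2*Z²)
D(95) + 14434 = (-27 + 2*95²) + 14434 = (-27 + 2*9025) + 14434 = (-27 + 18050) + 14434 = 18023 + 14434 = 32457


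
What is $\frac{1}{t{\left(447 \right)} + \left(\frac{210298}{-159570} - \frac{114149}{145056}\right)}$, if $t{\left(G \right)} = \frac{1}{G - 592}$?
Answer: $- \frac{111875165280}{236250308851} \approx -0.47355$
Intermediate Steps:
$t{\left(G \right)} = \frac{1}{-592 + G}$
$\frac{1}{t{\left(447 \right)} + \left(\frac{210298}{-159570} - \frac{114149}{145056}\right)} = \frac{1}{\frac{1}{-592 + 447} + \left(\frac{210298}{-159570} - \frac{114149}{145056}\right)} = \frac{1}{\frac{1}{-145} + \left(210298 \left(- \frac{1}{159570}\right) - \frac{114149}{145056}\right)} = \frac{1}{- \frac{1}{145} - \frac{8119957103}{3857764320}} = \frac{1}{- \frac{236250308851}{111875165280}} = - \frac{111875165280}{236250308851}$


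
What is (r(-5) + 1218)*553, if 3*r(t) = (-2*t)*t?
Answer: 1993012/3 ≈ 6.6434e+5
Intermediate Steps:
r(t) = -2*t²/3 (r(t) = ((-2*t)*t)/3 = (-2*t²)/3 = -2*t²/3)
(r(-5) + 1218)*553 = (-⅔*(-5)² + 1218)*553 = (-⅔*25 + 1218)*553 = (-50/3 + 1218)*553 = (3604/3)*553 = 1993012/3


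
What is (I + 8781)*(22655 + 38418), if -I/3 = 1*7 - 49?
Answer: 543977211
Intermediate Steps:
I = 126 (I = -3*(1*7 - 49) = -3*(7 - 49) = -3*(-42) = 126)
(I + 8781)*(22655 + 38418) = (126 + 8781)*(22655 + 38418) = 8907*61073 = 543977211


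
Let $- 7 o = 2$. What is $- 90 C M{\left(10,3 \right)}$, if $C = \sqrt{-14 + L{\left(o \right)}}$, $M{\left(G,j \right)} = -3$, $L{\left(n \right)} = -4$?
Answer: $810 i \sqrt{2} \approx 1145.5 i$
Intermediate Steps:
$o = - \frac{2}{7}$ ($o = \left(- \frac{1}{7}\right) 2 = - \frac{2}{7} \approx -0.28571$)
$C = 3 i \sqrt{2}$ ($C = \sqrt{-14 - 4} = \sqrt{-18} = 3 i \sqrt{2} \approx 4.2426 i$)
$- 90 C M{\left(10,3 \right)} = - 90 \cdot 3 i \sqrt{2} \left(-3\right) = - 270 i \sqrt{2} \left(-3\right) = 810 i \sqrt{2}$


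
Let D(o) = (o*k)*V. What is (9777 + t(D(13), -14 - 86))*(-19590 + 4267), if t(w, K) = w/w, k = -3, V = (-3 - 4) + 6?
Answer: -149828294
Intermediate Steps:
V = -1 (V = -7 + 6 = -1)
D(o) = 3*o (D(o) = (o*(-3))*(-1) = -3*o*(-1) = 3*o)
t(w, K) = 1
(9777 + t(D(13), -14 - 86))*(-19590 + 4267) = (9777 + 1)*(-19590 + 4267) = 9778*(-15323) = -149828294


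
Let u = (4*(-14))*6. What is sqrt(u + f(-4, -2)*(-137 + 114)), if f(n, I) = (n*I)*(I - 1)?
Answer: 6*sqrt(6) ≈ 14.697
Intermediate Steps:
f(n, I) = I*n*(-1 + I) (f(n, I) = (I*n)*(-1 + I) = I*n*(-1 + I))
u = -336 (u = -56*6 = -336)
sqrt(u + f(-4, -2)*(-137 + 114)) = sqrt(-336 + (-2*(-4)*(-1 - 2))*(-137 + 114)) = sqrt(-336 - 2*(-4)*(-3)*(-23)) = sqrt(-336 - 24*(-23)) = sqrt(-336 + 552) = sqrt(216) = 6*sqrt(6)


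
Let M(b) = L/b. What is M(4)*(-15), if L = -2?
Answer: 15/2 ≈ 7.5000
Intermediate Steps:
M(b) = -2/b
M(4)*(-15) = -2/4*(-15) = -2*1/4*(-15) = -1/2*(-15) = 15/2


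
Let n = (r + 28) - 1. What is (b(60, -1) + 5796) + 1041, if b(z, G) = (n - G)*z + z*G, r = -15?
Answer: 7557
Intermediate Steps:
n = 12 (n = (-15 + 28) - 1 = 13 - 1 = 12)
b(z, G) = G*z + z*(12 - G) (b(z, G) = (12 - G)*z + z*G = z*(12 - G) + G*z = G*z + z*(12 - G))
(b(60, -1) + 5796) + 1041 = (12*60 + 5796) + 1041 = (720 + 5796) + 1041 = 6516 + 1041 = 7557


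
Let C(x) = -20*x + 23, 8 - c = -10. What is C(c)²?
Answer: 113569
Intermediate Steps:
c = 18 (c = 8 - 1*(-10) = 8 + 10 = 18)
C(x) = 23 - 20*x
C(c)² = (23 - 20*18)² = (23 - 360)² = (-337)² = 113569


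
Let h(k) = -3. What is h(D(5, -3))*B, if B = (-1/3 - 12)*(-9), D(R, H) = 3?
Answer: -333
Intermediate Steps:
B = 111 (B = (-1*1/3 - 12)*(-9) = (-1/3 - 12)*(-9) = -37/3*(-9) = 111)
h(D(5, -3))*B = -3*111 = -333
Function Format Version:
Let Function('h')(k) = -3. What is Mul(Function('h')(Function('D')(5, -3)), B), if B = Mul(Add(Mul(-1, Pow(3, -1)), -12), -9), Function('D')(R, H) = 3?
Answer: -333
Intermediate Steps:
B = 111 (B = Mul(Add(Mul(-1, Rational(1, 3)), -12), -9) = Mul(Add(Rational(-1, 3), -12), -9) = Mul(Rational(-37, 3), -9) = 111)
Mul(Function('h')(Function('D')(5, -3)), B) = Mul(-3, 111) = -333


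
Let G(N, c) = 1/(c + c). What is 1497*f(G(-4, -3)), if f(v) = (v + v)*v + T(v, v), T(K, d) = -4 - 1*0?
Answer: -35429/6 ≈ -5904.8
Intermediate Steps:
G(N, c) = 1/(2*c)
T(K, d) = -4 (T(K, d) = -4 + 0 = -4)
f(v) = -4 + 2*v² (f(v) = (v + v)*v - 4 = (2*v)*v - 4 = 2*v² - 4 = -4 + 2*v²)
1497*f(G(-4, -3)) = 1497*(-4 + 2*((½)/(-3))²) = 1497*(-4 + 2*((½)*(-⅓))²) = 1497*(-4 + 2*(-⅙)²) = 1497*(-4 + 2*(1/36)) = 1497*(-4 + 1/18) = 1497*(-71/18) = -35429/6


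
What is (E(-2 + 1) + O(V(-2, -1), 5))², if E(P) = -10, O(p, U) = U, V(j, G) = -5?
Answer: 25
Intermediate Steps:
(E(-2 + 1) + O(V(-2, -1), 5))² = (-10 + 5)² = (-5)² = 25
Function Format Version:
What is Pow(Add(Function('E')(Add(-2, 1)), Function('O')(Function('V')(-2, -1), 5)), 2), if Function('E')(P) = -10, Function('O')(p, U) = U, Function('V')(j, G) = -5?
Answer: 25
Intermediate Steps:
Pow(Add(Function('E')(Add(-2, 1)), Function('O')(Function('V')(-2, -1), 5)), 2) = Pow(Add(-10, 5), 2) = Pow(-5, 2) = 25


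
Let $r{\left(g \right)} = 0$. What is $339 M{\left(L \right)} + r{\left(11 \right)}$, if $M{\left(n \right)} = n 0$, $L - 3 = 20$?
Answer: $0$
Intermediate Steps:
$L = 23$ ($L = 3 + 20 = 23$)
$M{\left(n \right)} = 0$
$339 M{\left(L \right)} + r{\left(11 \right)} = 339 \cdot 0 + 0 = 0 + 0 = 0$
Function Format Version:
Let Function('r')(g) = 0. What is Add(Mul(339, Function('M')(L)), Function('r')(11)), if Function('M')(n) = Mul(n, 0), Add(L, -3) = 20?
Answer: 0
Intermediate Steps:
L = 23 (L = Add(3, 20) = 23)
Function('M')(n) = 0
Add(Mul(339, Function('M')(L)), Function('r')(11)) = Add(Mul(339, 0), 0) = Add(0, 0) = 0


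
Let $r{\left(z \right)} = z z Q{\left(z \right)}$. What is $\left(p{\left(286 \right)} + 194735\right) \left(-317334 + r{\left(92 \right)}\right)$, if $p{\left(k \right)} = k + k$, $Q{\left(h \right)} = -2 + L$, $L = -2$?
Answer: $-68589865330$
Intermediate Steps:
$Q{\left(h \right)} = -4$ ($Q{\left(h \right)} = -2 - 2 = -4$)
$p{\left(k \right)} = 2 k$
$r{\left(z \right)} = - 4 z^{2}$ ($r{\left(z \right)} = z z \left(-4\right) = z^{2} \left(-4\right) = - 4 z^{2}$)
$\left(p{\left(286 \right)} + 194735\right) \left(-317334 + r{\left(92 \right)}\right) = \left(2 \cdot 286 + 194735\right) \left(-317334 - 4 \cdot 92^{2}\right) = \left(572 + 194735\right) \left(-317334 - 33856\right) = 195307 \left(-317334 - 33856\right) = 195307 \left(-351190\right) = -68589865330$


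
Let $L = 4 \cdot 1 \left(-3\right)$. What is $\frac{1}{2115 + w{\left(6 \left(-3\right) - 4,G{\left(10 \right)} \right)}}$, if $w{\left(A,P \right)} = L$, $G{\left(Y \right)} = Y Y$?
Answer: $\frac{1}{2103} \approx 0.00047551$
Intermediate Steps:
$G{\left(Y \right)} = Y^{2}$
$L = -12$ ($L = 4 \left(-3\right) = -12$)
$w{\left(A,P \right)} = -12$
$\frac{1}{2115 + w{\left(6 \left(-3\right) - 4,G{\left(10 \right)} \right)}} = \frac{1}{2115 - 12} = \frac{1}{2103}$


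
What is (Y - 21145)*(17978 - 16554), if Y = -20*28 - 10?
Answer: -30922160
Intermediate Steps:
Y = -570 (Y = -560 - 10 = -570)
(Y - 21145)*(17978 - 16554) = (-570 - 21145)*(17978 - 16554) = -21715*1424 = -30922160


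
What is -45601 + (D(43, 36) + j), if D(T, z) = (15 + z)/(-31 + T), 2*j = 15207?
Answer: -151973/4 ≈ -37993.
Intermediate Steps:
j = 15207/2 (j = (½)*15207 = 15207/2 ≈ 7603.5)
D(T, z) = (15 + z)/(-31 + T)
-45601 + (D(43, 36) + j) = -45601 + ((15 + 36)/(-31 + 43) + 15207/2) = -45601 + (51/12 + 15207/2) = -45601 + ((1/12)*51 + 15207/2) = -45601 + (17/4 + 15207/2) = -45601 + 30431/4 = -151973/4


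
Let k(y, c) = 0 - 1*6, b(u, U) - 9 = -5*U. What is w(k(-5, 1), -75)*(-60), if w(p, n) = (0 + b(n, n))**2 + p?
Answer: -8847000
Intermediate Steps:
b(u, U) = 9 - 5*U
k(y, c) = -6 (k(y, c) = 0 - 6 = -6)
w(p, n) = p + (9 - 5*n)**2 (w(p, n) = (0 + (9 - 5*n))**2 + p = (9 - 5*n)**2 + p = p + (9 - 5*n)**2)
w(k(-5, 1), -75)*(-60) = (-6 + (-9 + 5*(-75))**2)*(-60) = (-6 + (-9 - 375)**2)*(-60) = (-6 + (-384)**2)*(-60) = (-6 + 147456)*(-60) = 147450*(-60) = -8847000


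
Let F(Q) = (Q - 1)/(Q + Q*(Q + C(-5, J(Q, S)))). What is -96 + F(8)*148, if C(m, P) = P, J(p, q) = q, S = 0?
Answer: -1469/18 ≈ -81.611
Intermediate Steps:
F(Q) = (-1 + Q)/(Q + Q**2) (F(Q) = (Q - 1)/(Q + Q*(Q + 0)) = (-1 + Q)/(Q + Q*Q) = (-1 + Q)/(Q + Q**2))
-96 + F(8)*148 = -96 + ((-1 + 8)/(8*(1 + 8)))*148 = -96 + ((1/8)*7/9)*148 = -96 + ((1/8)*(1/9)*7)*148 = -96 + (7/72)*148 = -96 + 259/18 = -1469/18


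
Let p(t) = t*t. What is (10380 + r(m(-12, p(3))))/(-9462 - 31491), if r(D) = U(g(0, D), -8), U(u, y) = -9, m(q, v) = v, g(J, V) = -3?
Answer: -3457/13651 ≈ -0.25324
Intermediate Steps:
p(t) = t**2
r(D) = -9
(10380 + r(m(-12, p(3))))/(-9462 - 31491) = (10380 - 9)/(-9462 - 31491) = 10371/(-40953) = 10371*(-1/40953) = -3457/13651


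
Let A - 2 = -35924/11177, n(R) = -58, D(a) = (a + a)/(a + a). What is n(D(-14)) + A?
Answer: -661836/11177 ≈ -59.214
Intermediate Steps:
D(a) = 1 (D(a) = (2*a)/((2*a)) = (2*a)*(1/(2*a)) = 1)
A = -13570/11177 (A = 2 - 35924/11177 = -13570/11177 ≈ -1.2141)
n(D(-14)) + A = -58 - 13570/11177 = -661836/11177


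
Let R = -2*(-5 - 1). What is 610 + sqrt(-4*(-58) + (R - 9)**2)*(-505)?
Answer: 610 - 505*sqrt(241) ≈ -7229.7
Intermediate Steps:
R = 12 (R = -2*(-6) = 12)
610 + sqrt(-4*(-58) + (R - 9)**2)*(-505) = 610 + sqrt(-4*(-58) + (12 - 9)**2)*(-505) = 610 + sqrt(232 + 3**2)*(-505) = 610 + sqrt(232 + 9)*(-505) = 610 + sqrt(241)*(-505) = 610 - 505*sqrt(241)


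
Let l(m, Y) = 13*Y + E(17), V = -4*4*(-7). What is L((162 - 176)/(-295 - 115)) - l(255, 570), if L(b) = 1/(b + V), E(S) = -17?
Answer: -169794826/22967 ≈ -7393.0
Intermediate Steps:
V = 112 (V = -16*(-7) = 112)
l(m, Y) = -17 + 13*Y (l(m, Y) = 13*Y - 17 = -17 + 13*Y)
L(b) = 1/(112 + b) (L(b) = 1/(b + 112) = 1/(112 + b))
L((162 - 176)/(-295 - 115)) - l(255, 570) = 1/(112 + (162 - 176)/(-295 - 115)) - (-17 + 13*570) = 1/(112 - 14/(-410)) - (-17 + 7410) = 1/(112 - 14*(-1/410)) - 1*7393 = 1/(112 + 7/205) - 7393 = 1/(22967/205) - 7393 = 205/22967 - 7393 = -169794826/22967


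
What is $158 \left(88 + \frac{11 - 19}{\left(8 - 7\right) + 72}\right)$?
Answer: $\frac{1013728}{73} \approx 13887.0$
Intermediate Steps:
$158 \left(88 + \frac{11 - 19}{\left(8 - 7\right) + 72}\right) = 158 \left(88 - \frac{8}{1 + 72}\right) = 158 \left(88 - \frac{8}{73}\right) = 158 \cdot \frac{6416}{73} = \frac{1013728}{73}$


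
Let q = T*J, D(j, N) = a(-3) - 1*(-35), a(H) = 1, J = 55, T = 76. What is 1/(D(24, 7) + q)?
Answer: 1/4216 ≈ 0.00023719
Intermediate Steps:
D(j, N) = 36 (D(j, N) = 1 - 1*(-35) = 1 + 35 = 36)
q = 4180 (q = 76*55 = 4180)
1/(D(24, 7) + q) = 1/(36 + 4180) = 1/4216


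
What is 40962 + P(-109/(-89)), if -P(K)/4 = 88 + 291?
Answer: 39446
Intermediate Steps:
P(K) = -1516 (P(K) = -4*(88 + 291) = -4*379 = -1516)
40962 + P(-109/(-89)) = 40962 - 1516 = 39446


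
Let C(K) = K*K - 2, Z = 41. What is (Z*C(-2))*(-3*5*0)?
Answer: 0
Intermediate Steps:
C(K) = -2 + K**2 (C(K) = K**2 - 2 = -2 + K**2)
(Z*C(-2))*(-3*5*0) = (41*(-2 + (-2)**2))*(-3*5*0) = (41*(-2 + 4))*(-15*0) = (41*2)*0 = 82*0 = 0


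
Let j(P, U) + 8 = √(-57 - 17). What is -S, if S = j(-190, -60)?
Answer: 8 - I*√74 ≈ 8.0 - 8.6023*I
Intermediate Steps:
j(P, U) = -8 + I*√74 (j(P, U) = -8 + √(-57 - 17) = -8 + √(-74) = -8 + I*√74)
S = -8 + I*√74 ≈ -8.0 + 8.6023*I
-S = -(-8 + I*√74) = 8 - I*√74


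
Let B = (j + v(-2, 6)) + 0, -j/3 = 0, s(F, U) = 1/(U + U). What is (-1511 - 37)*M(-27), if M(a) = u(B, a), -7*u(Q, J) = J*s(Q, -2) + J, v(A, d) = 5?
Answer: -31347/7 ≈ -4478.1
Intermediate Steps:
s(F, U) = 1/(2*U)
j = 0 (j = -3*0 = 0)
B = 5 (B = (0 + 5) + 0 = 5 + 0 = 5)
u(Q, J) = -3*J/28 (u(Q, J) = -(J*((1/2)/(-2)) + J)/7 = -(J*((1/2)*(-1/2)) + J)/7 = -(J*(-1/4) + J)/7 = -(-J/4 + J)/7 = -3*J/28)
M(a) = -3*a/28
(-1511 - 37)*M(-27) = (-1511 - 37)*(-3/28*(-27)) = -1548*81/28 = -31347/7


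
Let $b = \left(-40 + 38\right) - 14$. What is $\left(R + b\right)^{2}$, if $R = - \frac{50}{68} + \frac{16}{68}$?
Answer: $\frac{1089}{4} \approx 272.25$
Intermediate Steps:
$R = - \frac{1}{2}$ ($R = \left(-50\right) \frac{1}{68} + 16 \cdot \frac{1}{68} = - \frac{25}{34} + \frac{4}{17} = - \frac{1}{2} \approx -0.5$)
$b = -16$ ($b = -2 - 14 = -16$)
$\left(R + b\right)^{2} = \left(- \frac{1}{2} - 16\right)^{2} = \left(- \frac{33}{2}\right)^{2} = \frac{1089}{4}$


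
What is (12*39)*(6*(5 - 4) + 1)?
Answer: 3276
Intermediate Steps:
(12*39)*(6*(5 - 4) + 1) = 468*(6*1 + 1) = 468*(6 + 1) = 468*7 = 3276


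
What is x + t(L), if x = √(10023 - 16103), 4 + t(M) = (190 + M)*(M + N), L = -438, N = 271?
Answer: 41412 + 8*I*√95 ≈ 41412.0 + 77.974*I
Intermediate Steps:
t(M) = -4 + (190 + M)*(271 + M) (t(M) = -4 + (190 + M)*(M + 271) = -4 + (190 + M)*(271 + M))
x = 8*I*√95 (x = √(-6080) = 8*I*√95 ≈ 77.974*I)
x + t(L) = 8*I*√95 + (51486 + (-438)² + 461*(-438)) = 8*I*√95 + (51486 + 191844 - 201918) = 8*I*√95 + 41412 = 41412 + 8*I*√95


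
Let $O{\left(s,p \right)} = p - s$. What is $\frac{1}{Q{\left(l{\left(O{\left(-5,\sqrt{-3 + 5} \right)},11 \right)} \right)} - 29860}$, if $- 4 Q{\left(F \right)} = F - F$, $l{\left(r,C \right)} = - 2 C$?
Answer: $- \frac{1}{29860} \approx -3.349 \cdot 10^{-5}$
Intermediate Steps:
$Q{\left(F \right)} = 0$ ($Q{\left(F \right)} = - \frac{F - F}{4} = \left(- \frac{1}{4}\right) 0 = 0$)
$\frac{1}{Q{\left(l{\left(O{\left(-5,\sqrt{-3 + 5} \right)},11 \right)} \right)} - 29860} = \frac{1}{0 - 29860} = \frac{1}{-29860} = - \frac{1}{29860}$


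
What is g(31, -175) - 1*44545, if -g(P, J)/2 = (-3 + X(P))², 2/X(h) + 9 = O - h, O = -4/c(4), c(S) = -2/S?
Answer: -5704161/128 ≈ -44564.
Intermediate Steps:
O = 8 (O = -4/((-2/4)) = -4/((-2*¼)) = -4/(-½) = -4*(-2) = 8)
X(h) = 2/(-1 - h) (X(h) = 2/(-9 + (8 - h)) = 2/(-1 - h))
g(P, J) = -2*(-3 - 2/(1 + P))²
g(31, -175) - 1*44545 = -2*(5 + 3*31)²/(1 + 31)² - 1*44545 = -2*(5 + 93)²/32² - 44545 = -2*1/1024*98² - 44545 = -2*1/1024*9604 - 44545 = -2401/128 - 44545 = -5704161/128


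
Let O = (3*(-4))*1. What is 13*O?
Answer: -156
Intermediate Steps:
O = -12 (O = -12*1 = -12)
13*O = 13*(-12) = -156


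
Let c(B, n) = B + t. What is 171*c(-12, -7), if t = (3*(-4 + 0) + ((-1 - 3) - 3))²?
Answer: 59679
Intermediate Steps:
t = 361 (t = (3*(-4) + (-4 - 3))² = (-12 - 7)² = (-19)² = 361)
c(B, n) = 361 + B (c(B, n) = B + 361 = 361 + B)
171*c(-12, -7) = 171*(361 - 12) = 171*349 = 59679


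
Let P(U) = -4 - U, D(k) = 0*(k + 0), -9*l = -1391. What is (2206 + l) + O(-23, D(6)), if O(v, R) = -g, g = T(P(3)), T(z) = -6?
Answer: 21299/9 ≈ 2366.6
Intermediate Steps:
l = 1391/9 (l = -1/9*(-1391) = 1391/9 ≈ 154.56)
D(k) = 0 (D(k) = 0*k = 0)
g = -6
O(v, R) = 6 (O(v, R) = -1*(-6) = 6)
(2206 + l) + O(-23, D(6)) = (2206 + 1391/9) + 6 = 21245/9 + 6 = 21299/9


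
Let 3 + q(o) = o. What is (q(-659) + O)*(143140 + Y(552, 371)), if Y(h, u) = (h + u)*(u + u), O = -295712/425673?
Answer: -77857745870476/141891 ≈ -5.4872e+8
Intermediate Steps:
q(o) = -3 + o
O = -295712/425673 (O = -295712*1/425673 = -295712/425673 ≈ -0.69469)
Y(h, u) = 2*u*(h + u) (Y(h, u) = (h + u)*(2*u) = 2*u*(h + u))
(q(-659) + O)*(143140 + Y(552, 371)) = ((-3 - 659) - 295712/425673)*(143140 + 2*371*(552 + 371)) = (-662 - 295712/425673)*(143140 + 2*371*923) = -282091238*(143140 + 684866)/425673 = -282091238/425673*828006 = -77857745870476/141891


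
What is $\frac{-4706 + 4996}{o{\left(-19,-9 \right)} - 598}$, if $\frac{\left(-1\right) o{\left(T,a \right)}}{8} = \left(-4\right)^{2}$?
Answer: $- \frac{145}{363} \approx -0.39945$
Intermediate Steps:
$o{\left(T,a \right)} = -128$ ($o{\left(T,a \right)} = - 8 \left(-4\right)^{2} = \left(-8\right) 16 = -128$)
$\frac{-4706 + 4996}{o{\left(-19,-9 \right)} - 598} = \frac{-4706 + 4996}{-128 - 598} = \frac{290}{-726} = 290 \left(- \frac{1}{726}\right) = - \frac{145}{363}$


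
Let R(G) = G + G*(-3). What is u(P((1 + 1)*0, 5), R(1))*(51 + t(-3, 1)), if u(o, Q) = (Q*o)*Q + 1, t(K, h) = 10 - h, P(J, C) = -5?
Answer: -1140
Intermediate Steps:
R(G) = -2*G (R(G) = G - 3*G = -2*G)
u(o, Q) = 1 + o*Q**2 (u(o, Q) = o*Q**2 + 1 = 1 + o*Q**2)
u(P((1 + 1)*0, 5), R(1))*(51 + t(-3, 1)) = (1 - 5*(-2*1)**2)*(51 + (10 - 1*1)) = (1 - 5*(-2)**2)*(51 + (10 - 1)) = (1 - 5*4)*(51 + 9) = (1 - 20)*60 = -19*60 = -1140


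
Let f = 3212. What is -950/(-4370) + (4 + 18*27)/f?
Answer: 13665/36938 ≈ 0.36994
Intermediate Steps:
-950/(-4370) + (4 + 18*27)/f = -950/(-4370) + (4 + 18*27)/3212 = -950*(-1/4370) + (4 + 486)*(1/3212) = 5/23 + 490*(1/3212) = 5/23 + 245/1606 = 13665/36938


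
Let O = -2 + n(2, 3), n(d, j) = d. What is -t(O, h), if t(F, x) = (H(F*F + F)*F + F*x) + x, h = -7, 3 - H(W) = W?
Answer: 7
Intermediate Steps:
H(W) = 3 - W
O = 0 (O = -2 + 2 = 0)
t(F, x) = x + F*x + F*(3 - F - F**2) (t(F, x) = ((3 - (F*F + F))*F + F*x) + x = ((3 - (F**2 + F))*F + F*x) + x = ((3 - (F + F**2))*F + F*x) + x = ((3 + (-F - F**2))*F + F*x) + x = ((3 - F - F**2)*F + F*x) + x = (F*(3 - F - F**2) + F*x) + x = (F*x + F*(3 - F - F**2)) + x = x + F*x + F*(3 - F - F**2))
-t(O, h) = -(-7 + 0*(-7) - 1*0*(-3 + 0*(1 + 0))) = -(-7 + 0 - 1*0*(-3 + 0*1)) = -(-7 + 0 - 1*0*(-3 + 0)) = -(-7 + 0 - 1*0*(-3)) = -(-7 + 0 + 0) = -1*(-7) = 7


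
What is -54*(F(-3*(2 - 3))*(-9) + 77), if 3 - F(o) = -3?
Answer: -1242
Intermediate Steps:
F(o) = 6 (F(o) = 3 - 1*(-3) = 3 + 3 = 6)
-54*(F(-3*(2 - 3))*(-9) + 77) = -54*(6*(-9) + 77) = -54*(-54 + 77) = -54*23 = -1242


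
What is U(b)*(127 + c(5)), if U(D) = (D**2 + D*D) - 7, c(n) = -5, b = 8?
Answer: 14762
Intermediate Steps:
U(D) = -7 + 2*D**2 (U(D) = (D**2 + D**2) - 7 = 2*D**2 - 7 = -7 + 2*D**2)
U(b)*(127 + c(5)) = (-7 + 2*8**2)*(127 - 5) = (-7 + 2*64)*122 = (-7 + 128)*122 = 121*122 = 14762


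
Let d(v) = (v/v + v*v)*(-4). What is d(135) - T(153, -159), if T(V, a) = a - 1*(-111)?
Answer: -72856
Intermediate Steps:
T(V, a) = 111 + a (T(V, a) = a + 111 = 111 + a)
d(v) = -4 - 4*v² (d(v) = (1 + v²)*(-4) = -4 - 4*v²)
d(135) - T(153, -159) = (-4 - 4*135²) - (111 - 159) = (-4 - 4*18225) - 1*(-48) = (-4 - 72900) + 48 = -72904 + 48 = -72856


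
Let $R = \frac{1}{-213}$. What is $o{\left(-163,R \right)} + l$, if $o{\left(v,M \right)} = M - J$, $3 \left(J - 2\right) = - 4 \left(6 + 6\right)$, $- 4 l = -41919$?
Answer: $\frac{8940671}{852} \approx 10494.0$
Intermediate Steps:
$l = \frac{41919}{4}$ ($l = \left(- \frac{1}{4}\right) \left(-41919\right) = \frac{41919}{4} \approx 10480.0$)
$R = - \frac{1}{213} \approx -0.0046948$
$J = -14$ ($J = 2 + \frac{\left(-4\right) \left(6 + 6\right)}{3} = 2 + \frac{\left(-4\right) 12}{3} = 2 + \frac{1}{3} \left(-48\right) = 2 - 16 = -14$)
$o{\left(v,M \right)} = 14 + M$ ($o{\left(v,M \right)} = M - -14 = M + 14 = 14 + M$)
$o{\left(-163,R \right)} + l = \left(14 - \frac{1}{213}\right) + \frac{41919}{4} = \frac{2981}{213} + \frac{41919}{4} = \frac{8940671}{852}$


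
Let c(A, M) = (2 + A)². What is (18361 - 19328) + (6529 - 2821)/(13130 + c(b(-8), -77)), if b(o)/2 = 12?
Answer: -741483/767 ≈ -966.73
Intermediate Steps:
b(o) = 24 (b(o) = 2*12 = 24)
(18361 - 19328) + (6529 - 2821)/(13130 + c(b(-8), -77)) = (18361 - 19328) + (6529 - 2821)/(13130 + (2 + 24)²) = -967 + 3708/(13130 + 26²) = -967 + 3708/(13130 + 676) = -967 + 3708/13806 = -967 + 3708*(1/13806) = -967 + 206/767 = -741483/767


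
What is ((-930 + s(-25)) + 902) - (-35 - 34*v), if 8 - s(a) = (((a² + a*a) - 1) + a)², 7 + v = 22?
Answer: -1497651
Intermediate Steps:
v = 15 (v = -7 + 22 = 15)
s(a) = 8 - (-1 + a + 2*a²)² (s(a) = 8 - (((a² + a*a) - 1) + a)² = 8 - (((a² + a²) - 1) + a)² = 8 - ((2*a² - 1) + a)² = 8 - ((-1 + 2*a²) + a)² = 8 - (-1 + a + 2*a²)²)
((-930 + s(-25)) + 902) - (-35 - 34*v) = ((-930 + (8 - (-1 - 25 + 2*(-25)²)²)) + 902) - (-35 - 34*15) = ((-930 + (8 - (-1 - 25 + 2*625)²)) + 902) - (-35 - 510) = ((-930 + (8 - (-1 - 25 + 1250)²)) + 902) - 1*(-545) = ((-930 + (8 - 1*1224²)) + 902) + 545 = ((-930 + (8 - 1*1498176)) + 902) + 545 = ((-930 + (8 - 1498176)) + 902) + 545 = ((-930 - 1498168) + 902) + 545 = (-1499098 + 902) + 545 = -1498196 + 545 = -1497651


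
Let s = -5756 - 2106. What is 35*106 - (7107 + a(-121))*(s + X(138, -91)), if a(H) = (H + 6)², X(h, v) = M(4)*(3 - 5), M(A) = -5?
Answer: 159650574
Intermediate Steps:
s = -7862
X(h, v) = 10 (X(h, v) = -5*(3 - 5) = -5*(-2) = 10)
a(H) = (6 + H)²
35*106 - (7107 + a(-121))*(s + X(138, -91)) = 35*106 - (7107 + (6 - 121)²)*(-7862 + 10) = 3710 - (7107 + (-115)²)*(-7852) = 3710 - (7107 + 13225)*(-7852) = 3710 - 20332*(-7852) = 3710 - 1*(-159646864) = 3710 + 159646864 = 159650574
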